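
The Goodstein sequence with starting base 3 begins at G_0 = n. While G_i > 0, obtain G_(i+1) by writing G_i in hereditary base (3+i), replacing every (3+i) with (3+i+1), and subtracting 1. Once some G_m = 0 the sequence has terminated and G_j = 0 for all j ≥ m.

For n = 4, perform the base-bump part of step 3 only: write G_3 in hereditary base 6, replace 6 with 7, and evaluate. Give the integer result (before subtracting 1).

4 —HB3→ 3 + 1 —bump→ 4 + 1 = 5 —(−1)→ 4
4 —HB4→ 4 —bump→ 5 = 5 —(−1)→ 4
4 —HB5→ 4 —bump→ 4 = 4 —(−1)→ 3
3 —HB6→ 3 —bump→ 3 = 3 —(−1)→ 2

3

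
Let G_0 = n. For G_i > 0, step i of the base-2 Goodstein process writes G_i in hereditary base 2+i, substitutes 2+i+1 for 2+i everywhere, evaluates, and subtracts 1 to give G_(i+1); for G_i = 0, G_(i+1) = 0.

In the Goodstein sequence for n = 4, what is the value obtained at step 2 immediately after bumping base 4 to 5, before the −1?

(0) 4|_2 = 2^2 ↦ 3^3|_3 = 27 ⇒ 26
(1) 26|_3 = 2·3^2 + 2·3 + 2 ↦ 2·4^2 + 2·4 + 2|_4 = 42 ⇒ 41

61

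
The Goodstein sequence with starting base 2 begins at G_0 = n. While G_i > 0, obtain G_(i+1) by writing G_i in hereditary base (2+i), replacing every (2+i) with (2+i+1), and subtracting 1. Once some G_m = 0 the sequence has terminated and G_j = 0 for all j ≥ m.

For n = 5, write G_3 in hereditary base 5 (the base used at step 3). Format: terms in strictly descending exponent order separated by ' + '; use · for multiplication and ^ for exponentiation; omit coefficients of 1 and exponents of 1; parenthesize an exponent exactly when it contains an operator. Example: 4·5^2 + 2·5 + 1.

3·5^3 + 3·5^2 + 3·5 + 2

i=0: 5 = 2^2 + 1 (b=2); 2→3: 3^3 + 1 = 28; 28−1 = 27
i=1: 27 = 3^3 (b=3); 3→4: 4^4 = 256; 256−1 = 255
i=2: 255 = 3·4^3 + 3·4^2 + 3·4 + 3 (b=4); 4→5: 3·5^3 + 3·5^2 + 3·5 + 3 = 468; 468−1 = 467
i=3: 467 = 3·5^3 + 3·5^2 + 3·5 + 2 (b=5); 5→6: 3·6^3 + 3·6^2 + 3·6 + 2 = 776; 776−1 = 775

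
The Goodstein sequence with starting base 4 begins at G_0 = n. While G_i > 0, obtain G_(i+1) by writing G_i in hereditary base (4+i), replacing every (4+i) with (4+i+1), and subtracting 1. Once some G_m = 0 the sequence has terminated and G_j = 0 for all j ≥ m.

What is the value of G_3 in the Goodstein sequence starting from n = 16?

30

step 0: 16 = 4^2; sub 5 for 4: 5^2; = 25; G_1 = 25−1 = 24
step 1: 24 = 4·5 + 4; sub 6 for 5: 4·6 + 4; = 28; G_2 = 28−1 = 27
step 2: 27 = 4·6 + 3; sub 7 for 6: 4·7 + 3; = 31; G_3 = 31−1 = 30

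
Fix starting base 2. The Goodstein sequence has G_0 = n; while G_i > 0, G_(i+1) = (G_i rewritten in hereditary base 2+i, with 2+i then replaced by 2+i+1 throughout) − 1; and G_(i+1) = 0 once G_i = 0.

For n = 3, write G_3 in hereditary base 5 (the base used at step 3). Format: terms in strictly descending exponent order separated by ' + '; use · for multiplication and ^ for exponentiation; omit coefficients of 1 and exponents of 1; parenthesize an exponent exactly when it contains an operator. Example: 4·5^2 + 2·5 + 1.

G_0=3  [base 2] 2 + 1  →[2↦3]→  3 + 1 = 4  −1 ⇒ G_1=3
G_1=3  [base 3] 3  →[3↦4]→  4 = 4  −1 ⇒ G_2=3
G_2=3  [base 4] 3  →[4↦5]→  3 = 3  −1 ⇒ G_3=2
G_3=2  [base 5] 2  →[5↦6]→  2 = 2  −1 ⇒ G_4=1

2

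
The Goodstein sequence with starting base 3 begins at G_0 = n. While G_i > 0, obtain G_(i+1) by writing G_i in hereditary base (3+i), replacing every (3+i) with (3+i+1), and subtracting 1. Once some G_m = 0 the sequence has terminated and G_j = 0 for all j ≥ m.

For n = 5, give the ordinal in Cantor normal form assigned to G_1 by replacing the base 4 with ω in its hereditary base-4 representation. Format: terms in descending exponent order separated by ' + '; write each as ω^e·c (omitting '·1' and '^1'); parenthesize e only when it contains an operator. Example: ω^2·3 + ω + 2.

i=0: 5 = 3 + 2 (b=3); 3→4: 4 + 2 = 6; 6−1 = 5
i=1: 5 = 4 + 1 (b=4); 4→5: 5 + 1 = 6; 6−1 = 5

ω + 1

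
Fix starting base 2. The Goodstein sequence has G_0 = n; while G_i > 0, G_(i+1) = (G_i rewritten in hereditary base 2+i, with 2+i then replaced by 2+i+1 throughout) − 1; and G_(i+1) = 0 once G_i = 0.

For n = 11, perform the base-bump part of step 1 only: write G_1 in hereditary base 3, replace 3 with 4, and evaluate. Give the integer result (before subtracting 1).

1028

G_0=11  [base 2] 2^(2 + 1) + 2 + 1  →[2↦3]→  3^(3 + 1) + 3 + 1 = 85  −1 ⇒ G_1=84
G_1=84  [base 3] 3^(3 + 1) + 3  →[3↦4]→  4^(4 + 1) + 4 = 1028  −1 ⇒ G_2=1027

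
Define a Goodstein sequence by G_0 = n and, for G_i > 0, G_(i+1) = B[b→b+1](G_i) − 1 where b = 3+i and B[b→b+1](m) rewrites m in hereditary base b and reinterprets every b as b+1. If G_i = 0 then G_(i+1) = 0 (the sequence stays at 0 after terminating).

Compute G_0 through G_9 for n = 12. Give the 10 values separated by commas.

12, 19, 27, 37, 49, 63, 69, 75, 81, 87

step 0: 12 = 3^2 + 3; sub 4 for 3: 4^2 + 4; = 20; G_1 = 20−1 = 19
step 1: 19 = 4^2 + 3; sub 5 for 4: 5^2 + 3; = 28; G_2 = 28−1 = 27
step 2: 27 = 5^2 + 2; sub 6 for 5: 6^2 + 2; = 38; G_3 = 38−1 = 37
step 3: 37 = 6^2 + 1; sub 7 for 6: 7^2 + 1; = 50; G_4 = 50−1 = 49
step 4: 49 = 7^2; sub 8 for 7: 8^2; = 64; G_5 = 64−1 = 63
step 5: 63 = 7·8 + 7; sub 9 for 8: 7·9 + 7; = 70; G_6 = 70−1 = 69
step 6: 69 = 7·9 + 6; sub 10 for 9: 7·10 + 6; = 76; G_7 = 76−1 = 75
step 7: 75 = 7·10 + 5; sub 11 for 10: 7·11 + 5; = 82; G_8 = 82−1 = 81
step 8: 81 = 7·11 + 4; sub 12 for 11: 7·12 + 4; = 88; G_9 = 88−1 = 87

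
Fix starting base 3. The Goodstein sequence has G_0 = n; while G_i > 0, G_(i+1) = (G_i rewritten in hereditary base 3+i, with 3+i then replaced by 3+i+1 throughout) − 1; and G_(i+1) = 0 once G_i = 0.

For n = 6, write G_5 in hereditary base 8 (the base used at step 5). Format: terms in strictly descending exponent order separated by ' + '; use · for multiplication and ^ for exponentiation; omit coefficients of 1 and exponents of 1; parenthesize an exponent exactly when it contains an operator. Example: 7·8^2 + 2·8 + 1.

(0) 6|_3 = 2·3 ↦ 2·4|_4 = 8 ⇒ 7
(1) 7|_4 = 4 + 3 ↦ 5 + 3|_5 = 8 ⇒ 7
(2) 7|_5 = 5 + 2 ↦ 6 + 2|_6 = 8 ⇒ 7
(3) 7|_6 = 6 + 1 ↦ 7 + 1|_7 = 8 ⇒ 7
(4) 7|_7 = 7 ↦ 8|_8 = 8 ⇒ 7
(5) 7|_8 = 7 ↦ 7|_9 = 7 ⇒ 6

7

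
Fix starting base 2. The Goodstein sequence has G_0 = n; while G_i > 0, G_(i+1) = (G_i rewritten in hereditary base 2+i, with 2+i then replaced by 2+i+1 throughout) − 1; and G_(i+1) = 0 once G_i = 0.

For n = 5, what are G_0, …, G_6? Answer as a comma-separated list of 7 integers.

G_0=5  [base 2] 2^2 + 1  →[2↦3]→  3^3 + 1 = 28  −1 ⇒ G_1=27
G_1=27  [base 3] 3^3  →[3↦4]→  4^4 = 256  −1 ⇒ G_2=255
G_2=255  [base 4] 3·4^3 + 3·4^2 + 3·4 + 3  →[4↦5]→  3·5^3 + 3·5^2 + 3·5 + 3 = 468  −1 ⇒ G_3=467
G_3=467  [base 5] 3·5^3 + 3·5^2 + 3·5 + 2  →[5↦6]→  3·6^3 + 3·6^2 + 3·6 + 2 = 776  −1 ⇒ G_4=775
G_4=775  [base 6] 3·6^3 + 3·6^2 + 3·6 + 1  →[6↦7]→  3·7^3 + 3·7^2 + 3·7 + 1 = 1198  −1 ⇒ G_5=1197
G_5=1197  [base 7] 3·7^3 + 3·7^2 + 3·7  →[7↦8]→  3·8^3 + 3·8^2 + 3·8 = 1752  −1 ⇒ G_6=1751

5, 27, 255, 467, 775, 1197, 1751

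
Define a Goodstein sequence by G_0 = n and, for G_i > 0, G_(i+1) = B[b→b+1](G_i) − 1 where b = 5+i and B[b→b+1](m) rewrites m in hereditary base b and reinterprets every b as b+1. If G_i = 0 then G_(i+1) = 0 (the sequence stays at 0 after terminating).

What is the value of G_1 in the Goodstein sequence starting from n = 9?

[0] 9 ≡ 5 + 4 (base 5). Lift 6: 10. −1: 9.
[1] 9 ≡ 6 + 3 (base 6). Lift 7: 10. −1: 9.

9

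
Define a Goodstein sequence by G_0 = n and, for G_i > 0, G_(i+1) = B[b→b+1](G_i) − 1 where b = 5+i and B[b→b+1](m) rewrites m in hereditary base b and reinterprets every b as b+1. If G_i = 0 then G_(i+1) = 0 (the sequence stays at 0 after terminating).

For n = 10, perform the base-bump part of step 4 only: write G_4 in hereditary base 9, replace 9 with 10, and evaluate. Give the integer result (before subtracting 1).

i=0: 10 = 2·5 (b=5); 5→6: 2·6 = 12; 12−1 = 11
i=1: 11 = 6 + 5 (b=6); 6→7: 7 + 5 = 12; 12−1 = 11
i=2: 11 = 7 + 4 (b=7); 7→8: 8 + 4 = 12; 12−1 = 11
i=3: 11 = 8 + 3 (b=8); 8→9: 9 + 3 = 12; 12−1 = 11
i=4: 11 = 9 + 2 (b=9); 9→10: 10 + 2 = 12; 12−1 = 11

12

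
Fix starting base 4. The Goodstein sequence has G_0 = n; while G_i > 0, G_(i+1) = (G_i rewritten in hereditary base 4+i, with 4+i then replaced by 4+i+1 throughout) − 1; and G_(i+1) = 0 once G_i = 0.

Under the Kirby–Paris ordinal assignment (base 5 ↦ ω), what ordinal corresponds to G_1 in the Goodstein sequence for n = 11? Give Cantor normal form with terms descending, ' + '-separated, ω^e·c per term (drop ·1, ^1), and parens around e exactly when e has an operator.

ω·2 + 2

base 4: 11 = 2·4 + 3; at 5: 2·5 + 3 = 13; next = 12
base 5: 12 = 2·5 + 2; at 6: 2·6 + 2 = 14; next = 13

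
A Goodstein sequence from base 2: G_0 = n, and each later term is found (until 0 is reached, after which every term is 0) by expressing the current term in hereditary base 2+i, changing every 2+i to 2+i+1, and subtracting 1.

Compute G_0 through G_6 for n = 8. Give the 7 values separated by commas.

8 —HB2→ 2^(2 + 1) —bump→ 3^(3 + 1) = 81 —(−1)→ 80
80 —HB3→ 2·3^3 + 2·3^2 + 2·3 + 2 —bump→ 2·4^4 + 2·4^2 + 2·4 + 2 = 554 —(−1)→ 553
553 —HB4→ 2·4^4 + 2·4^2 + 2·4 + 1 —bump→ 2·5^5 + 2·5^2 + 2·5 + 1 = 6311 —(−1)→ 6310
6310 —HB5→ 2·5^5 + 2·5^2 + 2·5 —bump→ 2·6^6 + 2·6^2 + 2·6 = 93396 —(−1)→ 93395
93395 —HB6→ 2·6^6 + 2·6^2 + 6 + 5 —bump→ 2·7^7 + 2·7^2 + 7 + 5 = 1647196 —(−1)→ 1647195
1647195 —HB7→ 2·7^7 + 2·7^2 + 7 + 4 —bump→ 2·8^8 + 2·8^2 + 8 + 4 = 33554572 —(−1)→ 33554571

8, 80, 553, 6310, 93395, 1647195, 33554571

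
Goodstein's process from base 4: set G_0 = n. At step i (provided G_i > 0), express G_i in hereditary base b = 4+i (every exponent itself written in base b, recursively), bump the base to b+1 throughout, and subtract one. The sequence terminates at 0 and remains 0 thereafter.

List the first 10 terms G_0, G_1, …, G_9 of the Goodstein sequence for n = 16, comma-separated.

16 —HB4→ 4^2 —bump→ 5^2 = 25 —(−1)→ 24
24 —HB5→ 4·5 + 4 —bump→ 4·6 + 4 = 28 —(−1)→ 27
27 —HB6→ 4·6 + 3 —bump→ 4·7 + 3 = 31 —(−1)→ 30
30 —HB7→ 4·7 + 2 —bump→ 4·8 + 2 = 34 —(−1)→ 33
33 —HB8→ 4·8 + 1 —bump→ 4·9 + 1 = 37 —(−1)→ 36
36 —HB9→ 4·9 —bump→ 4·10 = 40 —(−1)→ 39
39 —HB10→ 3·10 + 9 —bump→ 3·11 + 9 = 42 —(−1)→ 41
41 —HB11→ 3·11 + 8 —bump→ 3·12 + 8 = 44 —(−1)→ 43
43 —HB12→ 3·12 + 7 —bump→ 3·13 + 7 = 46 —(−1)→ 45

16, 24, 27, 30, 33, 36, 39, 41, 43, 45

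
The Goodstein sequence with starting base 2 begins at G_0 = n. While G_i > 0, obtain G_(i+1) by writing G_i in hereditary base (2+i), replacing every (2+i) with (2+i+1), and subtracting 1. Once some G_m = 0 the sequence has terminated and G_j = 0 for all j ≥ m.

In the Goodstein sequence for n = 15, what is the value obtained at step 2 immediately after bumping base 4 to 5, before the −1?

[0] 15 ≡ 2^(2 + 1) + 2^2 + 2 + 1 (base 2). Lift 3: 112. −1: 111.
[1] 111 ≡ 3^(3 + 1) + 3^3 + 3 (base 3). Lift 4: 1284. −1: 1283.
[2] 1283 ≡ 4^(4 + 1) + 4^4 + 3 (base 4). Lift 5: 18753. −1: 18752.

18753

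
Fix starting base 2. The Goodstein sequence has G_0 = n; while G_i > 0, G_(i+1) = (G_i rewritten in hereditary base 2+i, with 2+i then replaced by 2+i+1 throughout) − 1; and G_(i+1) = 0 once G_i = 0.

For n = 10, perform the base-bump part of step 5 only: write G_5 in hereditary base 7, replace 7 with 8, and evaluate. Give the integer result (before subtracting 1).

84073324

G_0=10  [base 2] 2^(2 + 1) + 2  →[2↦3]→  3^(3 + 1) + 3 = 84  −1 ⇒ G_1=83
G_1=83  [base 3] 3^(3 + 1) + 2  →[3↦4]→  4^(4 + 1) + 2 = 1026  −1 ⇒ G_2=1025
G_2=1025  [base 4] 4^(4 + 1) + 1  →[4↦5]→  5^(5 + 1) + 1 = 15626  −1 ⇒ G_3=15625
G_3=15625  [base 5] 5^(5 + 1)  →[5↦6]→  6^(6 + 1) = 279936  −1 ⇒ G_4=279935
G_4=279935  [base 6] 5·6^6 + 5·6^5 + 5·6^4 + 5·6^3 + 5·6^2 + 5·6 + 5  →[6↦7]→  5·7^7 + 5·7^5 + 5·7^4 + 5·7^3 + 5·7^2 + 5·7 + 5 = 4215755  −1 ⇒ G_5=4215754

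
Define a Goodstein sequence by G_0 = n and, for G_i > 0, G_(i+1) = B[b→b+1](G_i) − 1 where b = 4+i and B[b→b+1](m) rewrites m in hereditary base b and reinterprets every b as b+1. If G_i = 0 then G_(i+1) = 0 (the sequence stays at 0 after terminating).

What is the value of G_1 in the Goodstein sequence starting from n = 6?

G_0=6  [base 4] 4 + 2  →[4↦5]→  5 + 2 = 7  −1 ⇒ G_1=6
G_1=6  [base 5] 5 + 1  →[5↦6]→  6 + 1 = 7  −1 ⇒ G_2=6

6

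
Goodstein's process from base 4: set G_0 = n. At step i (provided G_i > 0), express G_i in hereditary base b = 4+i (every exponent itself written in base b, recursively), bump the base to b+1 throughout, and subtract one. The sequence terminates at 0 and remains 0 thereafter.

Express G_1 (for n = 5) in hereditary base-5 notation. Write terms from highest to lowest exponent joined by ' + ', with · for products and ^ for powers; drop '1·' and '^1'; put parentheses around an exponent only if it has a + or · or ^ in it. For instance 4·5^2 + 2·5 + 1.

i=0: 5 = 4 + 1 (b=4); 4→5: 5 + 1 = 6; 6−1 = 5
i=1: 5 = 5 (b=5); 5→6: 6 = 6; 6−1 = 5

5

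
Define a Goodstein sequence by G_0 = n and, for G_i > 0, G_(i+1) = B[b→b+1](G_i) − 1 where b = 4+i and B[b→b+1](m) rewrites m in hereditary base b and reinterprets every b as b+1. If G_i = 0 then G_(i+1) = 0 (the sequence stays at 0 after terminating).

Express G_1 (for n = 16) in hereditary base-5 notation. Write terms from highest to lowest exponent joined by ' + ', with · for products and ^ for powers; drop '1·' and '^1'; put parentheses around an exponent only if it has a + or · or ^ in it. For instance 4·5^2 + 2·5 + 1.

[0] 16 ≡ 4^2 (base 4). Lift 5: 25. −1: 24.
[1] 24 ≡ 4·5 + 4 (base 5). Lift 6: 28. −1: 27.

4·5 + 4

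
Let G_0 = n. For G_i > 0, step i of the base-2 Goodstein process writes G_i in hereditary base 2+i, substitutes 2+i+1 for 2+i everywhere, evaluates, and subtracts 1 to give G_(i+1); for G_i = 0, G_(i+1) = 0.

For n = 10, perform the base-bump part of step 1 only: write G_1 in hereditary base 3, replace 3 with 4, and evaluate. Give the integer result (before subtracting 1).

1026

(0) 10|_2 = 2^(2 + 1) + 2 ↦ 3^(3 + 1) + 3|_3 = 84 ⇒ 83
(1) 83|_3 = 3^(3 + 1) + 2 ↦ 4^(4 + 1) + 2|_4 = 1026 ⇒ 1025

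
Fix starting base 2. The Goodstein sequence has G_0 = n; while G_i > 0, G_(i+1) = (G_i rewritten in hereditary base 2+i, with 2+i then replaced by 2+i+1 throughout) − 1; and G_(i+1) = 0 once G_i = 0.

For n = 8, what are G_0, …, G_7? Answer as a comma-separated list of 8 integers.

8, 80, 553, 6310, 93395, 1647195, 33554571, 774841151

G_0 = 8. HB_2(8) = 2^(2 + 1). Bump = 81. G_1 = 80.
G_1 = 80. HB_3(80) = 2·3^3 + 2·3^2 + 2·3 + 2. Bump = 554. G_2 = 553.
G_2 = 553. HB_4(553) = 2·4^4 + 2·4^2 + 2·4 + 1. Bump = 6311. G_3 = 6310.
G_3 = 6310. HB_5(6310) = 2·5^5 + 2·5^2 + 2·5. Bump = 93396. G_4 = 93395.
G_4 = 93395. HB_6(93395) = 2·6^6 + 2·6^2 + 6 + 5. Bump = 1647196. G_5 = 1647195.
G_5 = 1647195. HB_7(1647195) = 2·7^7 + 2·7^2 + 7 + 4. Bump = 33554572. G_6 = 33554571.
G_6 = 33554571. HB_8(33554571) = 2·8^8 + 2·8^2 + 8 + 3. Bump = 774841152. G_7 = 774841151.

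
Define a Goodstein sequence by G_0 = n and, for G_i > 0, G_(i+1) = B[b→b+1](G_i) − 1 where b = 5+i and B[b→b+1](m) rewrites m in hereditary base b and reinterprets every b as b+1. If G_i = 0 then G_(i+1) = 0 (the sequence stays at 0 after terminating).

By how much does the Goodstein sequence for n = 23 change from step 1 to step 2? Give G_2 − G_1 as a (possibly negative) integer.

3

[0] 23 ≡ 4·5 + 3 (base 5). Lift 6: 27. −1: 26.
[1] 26 ≡ 4·6 + 2 (base 6). Lift 7: 30. −1: 29.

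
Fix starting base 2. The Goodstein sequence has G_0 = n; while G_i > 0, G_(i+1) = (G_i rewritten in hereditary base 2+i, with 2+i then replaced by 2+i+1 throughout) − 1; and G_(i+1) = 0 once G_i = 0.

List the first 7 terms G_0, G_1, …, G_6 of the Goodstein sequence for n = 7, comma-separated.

7, 30, 259, 3127, 46657, 823543, 16777215

7 —HB2→ 2^2 + 2 + 1 —bump→ 3^3 + 3 + 1 = 31 —(−1)→ 30
30 —HB3→ 3^3 + 3 —bump→ 4^4 + 4 = 260 —(−1)→ 259
259 —HB4→ 4^4 + 3 —bump→ 5^5 + 3 = 3128 —(−1)→ 3127
3127 —HB5→ 5^5 + 2 —bump→ 6^6 + 2 = 46658 —(−1)→ 46657
46657 —HB6→ 6^6 + 1 —bump→ 7^7 + 1 = 823544 —(−1)→ 823543
823543 —HB7→ 7^7 —bump→ 8^8 = 16777216 —(−1)→ 16777215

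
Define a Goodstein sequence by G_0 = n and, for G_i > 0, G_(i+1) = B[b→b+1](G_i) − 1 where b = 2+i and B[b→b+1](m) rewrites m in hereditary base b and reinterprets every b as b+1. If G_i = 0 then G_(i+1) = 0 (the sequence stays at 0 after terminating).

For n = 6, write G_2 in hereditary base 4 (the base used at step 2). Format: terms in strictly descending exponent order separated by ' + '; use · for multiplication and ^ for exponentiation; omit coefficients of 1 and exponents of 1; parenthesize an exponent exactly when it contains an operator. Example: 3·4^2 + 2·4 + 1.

4^4 + 1

i=0: 6 = 2^2 + 2 (b=2); 2→3: 3^3 + 3 = 30; 30−1 = 29
i=1: 29 = 3^3 + 2 (b=3); 3→4: 4^4 + 2 = 258; 258−1 = 257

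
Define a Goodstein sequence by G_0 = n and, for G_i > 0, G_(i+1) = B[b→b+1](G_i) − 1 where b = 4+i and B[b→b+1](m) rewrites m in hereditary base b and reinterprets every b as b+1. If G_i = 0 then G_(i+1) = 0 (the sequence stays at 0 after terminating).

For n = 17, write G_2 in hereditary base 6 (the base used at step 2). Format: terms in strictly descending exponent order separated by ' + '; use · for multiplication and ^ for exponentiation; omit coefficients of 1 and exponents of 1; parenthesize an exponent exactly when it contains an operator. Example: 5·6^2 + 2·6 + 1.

5·6 + 5

base 4: 17 = 4^2 + 1; at 5: 5^2 + 1 = 26; next = 25
base 5: 25 = 5^2; at 6: 6^2 = 36; next = 35
base 6: 35 = 5·6 + 5; at 7: 5·7 + 5 = 40; next = 39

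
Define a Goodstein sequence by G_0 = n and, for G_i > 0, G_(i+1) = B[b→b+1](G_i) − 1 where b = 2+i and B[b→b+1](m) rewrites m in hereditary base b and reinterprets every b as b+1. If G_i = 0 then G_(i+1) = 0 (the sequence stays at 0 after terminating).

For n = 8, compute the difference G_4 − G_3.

G_0 = 8. HB_2(8) = 2^(2 + 1). Bump = 81. G_1 = 80.
G_1 = 80. HB_3(80) = 2·3^3 + 2·3^2 + 2·3 + 2. Bump = 554. G_2 = 553.
G_2 = 553. HB_4(553) = 2·4^4 + 2·4^2 + 2·4 + 1. Bump = 6311. G_3 = 6310.
G_3 = 6310. HB_5(6310) = 2·5^5 + 2·5^2 + 2·5. Bump = 93396. G_4 = 93395.

87085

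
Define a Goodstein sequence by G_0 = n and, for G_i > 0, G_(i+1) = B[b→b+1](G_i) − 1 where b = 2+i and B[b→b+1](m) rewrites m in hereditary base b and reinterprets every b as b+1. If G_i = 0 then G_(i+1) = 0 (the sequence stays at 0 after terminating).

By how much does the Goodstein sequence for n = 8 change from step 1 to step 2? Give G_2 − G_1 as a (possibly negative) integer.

(0) 8|_2 = 2^(2 + 1) ↦ 3^(3 + 1)|_3 = 81 ⇒ 80
(1) 80|_3 = 2·3^3 + 2·3^2 + 2·3 + 2 ↦ 2·4^4 + 2·4^2 + 2·4 + 2|_4 = 554 ⇒ 553

473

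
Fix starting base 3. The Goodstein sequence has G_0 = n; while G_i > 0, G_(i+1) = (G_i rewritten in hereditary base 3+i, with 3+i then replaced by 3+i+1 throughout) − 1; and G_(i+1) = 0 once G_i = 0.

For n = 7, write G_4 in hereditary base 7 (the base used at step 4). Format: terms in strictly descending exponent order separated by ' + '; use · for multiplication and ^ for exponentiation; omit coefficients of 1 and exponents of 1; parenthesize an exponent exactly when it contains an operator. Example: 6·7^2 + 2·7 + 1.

7 + 2

base 3: 7 = 2·3 + 1; at 4: 2·4 + 1 = 9; next = 8
base 4: 8 = 2·4; at 5: 2·5 = 10; next = 9
base 5: 9 = 5 + 4; at 6: 6 + 4 = 10; next = 9
base 6: 9 = 6 + 3; at 7: 7 + 3 = 10; next = 9
base 7: 9 = 7 + 2; at 8: 8 + 2 = 10; next = 9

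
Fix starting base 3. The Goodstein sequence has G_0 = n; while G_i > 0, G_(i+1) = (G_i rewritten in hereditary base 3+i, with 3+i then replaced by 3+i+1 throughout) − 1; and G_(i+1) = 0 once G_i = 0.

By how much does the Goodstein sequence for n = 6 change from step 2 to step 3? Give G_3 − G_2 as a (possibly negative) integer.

0

(0) 6|_3 = 2·3 ↦ 2·4|_4 = 8 ⇒ 7
(1) 7|_4 = 4 + 3 ↦ 5 + 3|_5 = 8 ⇒ 7
(2) 7|_5 = 5 + 2 ↦ 6 + 2|_6 = 8 ⇒ 7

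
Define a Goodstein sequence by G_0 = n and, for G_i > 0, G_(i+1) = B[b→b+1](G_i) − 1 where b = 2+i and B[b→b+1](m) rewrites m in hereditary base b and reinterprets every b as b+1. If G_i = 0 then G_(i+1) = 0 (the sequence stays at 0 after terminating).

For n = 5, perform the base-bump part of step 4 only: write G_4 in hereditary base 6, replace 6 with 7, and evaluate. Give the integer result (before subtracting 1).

G_0 = 5. HB_2(5) = 2^2 + 1. Bump = 28. G_1 = 27.
G_1 = 27. HB_3(27) = 3^3. Bump = 256. G_2 = 255.
G_2 = 255. HB_4(255) = 3·4^3 + 3·4^2 + 3·4 + 3. Bump = 468. G_3 = 467.
G_3 = 467. HB_5(467) = 3·5^3 + 3·5^2 + 3·5 + 2. Bump = 776. G_4 = 775.

1198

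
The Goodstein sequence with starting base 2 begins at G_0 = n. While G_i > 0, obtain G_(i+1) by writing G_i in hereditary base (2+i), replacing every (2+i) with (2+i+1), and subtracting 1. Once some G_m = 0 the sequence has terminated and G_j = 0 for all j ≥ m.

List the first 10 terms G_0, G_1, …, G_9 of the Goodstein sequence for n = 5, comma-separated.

i=0: 5 = 2^2 + 1 (b=2); 2→3: 3^3 + 1 = 28; 28−1 = 27
i=1: 27 = 3^3 (b=3); 3→4: 4^4 = 256; 256−1 = 255
i=2: 255 = 3·4^3 + 3·4^2 + 3·4 + 3 (b=4); 4→5: 3·5^3 + 3·5^2 + 3·5 + 3 = 468; 468−1 = 467
i=3: 467 = 3·5^3 + 3·5^2 + 3·5 + 2 (b=5); 5→6: 3·6^3 + 3·6^2 + 3·6 + 2 = 776; 776−1 = 775
i=4: 775 = 3·6^3 + 3·6^2 + 3·6 + 1 (b=6); 6→7: 3·7^3 + 3·7^2 + 3·7 + 1 = 1198; 1198−1 = 1197
i=5: 1197 = 3·7^3 + 3·7^2 + 3·7 (b=7); 7→8: 3·8^3 + 3·8^2 + 3·8 = 1752; 1752−1 = 1751
i=6: 1751 = 3·8^3 + 3·8^2 + 2·8 + 7 (b=8); 8→9: 3·9^3 + 3·9^2 + 2·9 + 7 = 2455; 2455−1 = 2454
i=7: 2454 = 3·9^3 + 3·9^2 + 2·9 + 6 (b=9); 9→10: 3·10^3 + 3·10^2 + 2·10 + 6 = 3326; 3326−1 = 3325
i=8: 3325 = 3·10^3 + 3·10^2 + 2·10 + 5 (b=10); 10→11: 3·11^3 + 3·11^2 + 2·11 + 5 = 4383; 4383−1 = 4382

5, 27, 255, 467, 775, 1197, 1751, 2454, 3325, 4382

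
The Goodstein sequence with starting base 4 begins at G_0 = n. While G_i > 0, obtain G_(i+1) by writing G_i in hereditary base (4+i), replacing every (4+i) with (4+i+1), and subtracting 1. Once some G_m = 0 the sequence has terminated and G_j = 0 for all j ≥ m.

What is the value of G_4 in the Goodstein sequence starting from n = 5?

5 —HB4→ 4 + 1 —bump→ 5 + 1 = 6 —(−1)→ 5
5 —HB5→ 5 —bump→ 6 = 6 —(−1)→ 5
5 —HB6→ 5 —bump→ 5 = 5 —(−1)→ 4
4 —HB7→ 4 —bump→ 4 = 4 —(−1)→ 3
3 —HB8→ 3 —bump→ 3 = 3 —(−1)→ 2

3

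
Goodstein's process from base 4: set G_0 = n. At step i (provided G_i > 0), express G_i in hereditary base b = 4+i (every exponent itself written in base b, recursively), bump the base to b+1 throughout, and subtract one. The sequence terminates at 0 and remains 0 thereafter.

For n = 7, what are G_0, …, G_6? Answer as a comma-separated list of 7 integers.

G_0 = 7. HB_4(7) = 4 + 3. Bump = 8. G_1 = 7.
G_1 = 7. HB_5(7) = 5 + 2. Bump = 8. G_2 = 7.
G_2 = 7. HB_6(7) = 6 + 1. Bump = 8. G_3 = 7.
G_3 = 7. HB_7(7) = 7. Bump = 8. G_4 = 7.
G_4 = 7. HB_8(7) = 7. Bump = 7. G_5 = 6.
G_5 = 6. HB_9(6) = 6. Bump = 6. G_6 = 5.

7, 7, 7, 7, 7, 6, 5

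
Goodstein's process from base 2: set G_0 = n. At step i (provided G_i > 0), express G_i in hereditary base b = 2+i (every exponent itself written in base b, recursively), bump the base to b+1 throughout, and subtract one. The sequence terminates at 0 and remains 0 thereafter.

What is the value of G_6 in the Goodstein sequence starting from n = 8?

i=0: 8 = 2^(2 + 1) (b=2); 2→3: 3^(3 + 1) = 81; 81−1 = 80
i=1: 80 = 2·3^3 + 2·3^2 + 2·3 + 2 (b=3); 3→4: 2·4^4 + 2·4^2 + 2·4 + 2 = 554; 554−1 = 553
i=2: 553 = 2·4^4 + 2·4^2 + 2·4 + 1 (b=4); 4→5: 2·5^5 + 2·5^2 + 2·5 + 1 = 6311; 6311−1 = 6310
i=3: 6310 = 2·5^5 + 2·5^2 + 2·5 (b=5); 5→6: 2·6^6 + 2·6^2 + 2·6 = 93396; 93396−1 = 93395
i=4: 93395 = 2·6^6 + 2·6^2 + 6 + 5 (b=6); 6→7: 2·7^7 + 2·7^2 + 7 + 5 = 1647196; 1647196−1 = 1647195
i=5: 1647195 = 2·7^7 + 2·7^2 + 7 + 4 (b=7); 7→8: 2·8^8 + 2·8^2 + 8 + 4 = 33554572; 33554572−1 = 33554571

33554571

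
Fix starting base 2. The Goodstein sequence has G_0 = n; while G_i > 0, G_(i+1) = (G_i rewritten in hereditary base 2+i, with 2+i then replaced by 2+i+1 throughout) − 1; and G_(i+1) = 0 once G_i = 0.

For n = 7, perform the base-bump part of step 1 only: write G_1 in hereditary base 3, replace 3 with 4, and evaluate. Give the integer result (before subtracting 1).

(0) 7|_2 = 2^2 + 2 + 1 ↦ 3^3 + 3 + 1|_3 = 31 ⇒ 30
(1) 30|_3 = 3^3 + 3 ↦ 4^4 + 4|_4 = 260 ⇒ 259

260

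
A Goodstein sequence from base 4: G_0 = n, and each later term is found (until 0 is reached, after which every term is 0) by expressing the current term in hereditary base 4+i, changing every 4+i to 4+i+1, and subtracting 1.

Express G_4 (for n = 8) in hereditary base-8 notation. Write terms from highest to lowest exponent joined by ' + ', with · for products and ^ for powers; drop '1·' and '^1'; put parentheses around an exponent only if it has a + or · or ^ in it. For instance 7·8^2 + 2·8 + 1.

8 + 1

G_0=8  [base 4] 2·4  →[4↦5]→  2·5 = 10  −1 ⇒ G_1=9
G_1=9  [base 5] 5 + 4  →[5↦6]→  6 + 4 = 10  −1 ⇒ G_2=9
G_2=9  [base 6] 6 + 3  →[6↦7]→  7 + 3 = 10  −1 ⇒ G_3=9
G_3=9  [base 7] 7 + 2  →[7↦8]→  8 + 2 = 10  −1 ⇒ G_4=9
G_4=9  [base 8] 8 + 1  →[8↦9]→  9 + 1 = 10  −1 ⇒ G_5=9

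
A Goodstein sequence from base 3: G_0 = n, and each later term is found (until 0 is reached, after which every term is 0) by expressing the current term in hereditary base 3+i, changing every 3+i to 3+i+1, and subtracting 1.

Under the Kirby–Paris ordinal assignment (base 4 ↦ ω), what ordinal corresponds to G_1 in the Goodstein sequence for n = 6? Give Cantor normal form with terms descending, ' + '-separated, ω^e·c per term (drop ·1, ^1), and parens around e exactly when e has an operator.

G_0 = 6. HB_3(6) = 2·3. Bump = 8. G_1 = 7.
G_1 = 7. HB_4(7) = 4 + 3. Bump = 8. G_2 = 7.

ω + 3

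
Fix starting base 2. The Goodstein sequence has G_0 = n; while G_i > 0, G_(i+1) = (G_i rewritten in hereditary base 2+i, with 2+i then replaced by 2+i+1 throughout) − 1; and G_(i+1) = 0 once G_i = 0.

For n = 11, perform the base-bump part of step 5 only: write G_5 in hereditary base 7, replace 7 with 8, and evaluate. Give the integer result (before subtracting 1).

i=0: 11 = 2^(2 + 1) + 2 + 1 (b=2); 2→3: 3^(3 + 1) + 3 + 1 = 85; 85−1 = 84
i=1: 84 = 3^(3 + 1) + 3 (b=3); 3→4: 4^(4 + 1) + 4 = 1028; 1028−1 = 1027
i=2: 1027 = 4^(4 + 1) + 3 (b=4); 4→5: 5^(5 + 1) + 3 = 15628; 15628−1 = 15627
i=3: 15627 = 5^(5 + 1) + 2 (b=5); 5→6: 6^(6 + 1) + 2 = 279938; 279938−1 = 279937
i=4: 279937 = 6^(6 + 1) + 1 (b=6); 6→7: 7^(7 + 1) + 1 = 5764802; 5764802−1 = 5764801
i=5: 5764801 = 7^(7 + 1) (b=7); 7→8: 8^(8 + 1) = 134217728; 134217728−1 = 134217727

134217728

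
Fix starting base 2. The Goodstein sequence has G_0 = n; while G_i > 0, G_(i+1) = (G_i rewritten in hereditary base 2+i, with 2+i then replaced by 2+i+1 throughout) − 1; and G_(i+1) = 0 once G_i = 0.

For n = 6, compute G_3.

3125

step 0: 6 = 2^2 + 2; sub 3 for 2: 3^3 + 3; = 30; G_1 = 30−1 = 29
step 1: 29 = 3^3 + 2; sub 4 for 3: 4^4 + 2; = 258; G_2 = 258−1 = 257
step 2: 257 = 4^4 + 1; sub 5 for 4: 5^5 + 1; = 3126; G_3 = 3126−1 = 3125
step 3: 3125 = 5^5; sub 6 for 5: 6^6; = 46656; G_4 = 46656−1 = 46655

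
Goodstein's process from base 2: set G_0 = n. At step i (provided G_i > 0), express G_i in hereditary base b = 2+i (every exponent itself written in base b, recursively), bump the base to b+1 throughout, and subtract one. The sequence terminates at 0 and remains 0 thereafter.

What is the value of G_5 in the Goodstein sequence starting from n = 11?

5764801

step 0: 11 = 2^(2 + 1) + 2 + 1; sub 3 for 2: 3^(3 + 1) + 3 + 1; = 85; G_1 = 85−1 = 84
step 1: 84 = 3^(3 + 1) + 3; sub 4 for 3: 4^(4 + 1) + 4; = 1028; G_2 = 1028−1 = 1027
step 2: 1027 = 4^(4 + 1) + 3; sub 5 for 4: 5^(5 + 1) + 3; = 15628; G_3 = 15628−1 = 15627
step 3: 15627 = 5^(5 + 1) + 2; sub 6 for 5: 6^(6 + 1) + 2; = 279938; G_4 = 279938−1 = 279937
step 4: 279937 = 6^(6 + 1) + 1; sub 7 for 6: 7^(7 + 1) + 1; = 5764802; G_5 = 5764802−1 = 5764801
step 5: 5764801 = 7^(7 + 1); sub 8 for 7: 8^(8 + 1); = 134217728; G_6 = 134217728−1 = 134217727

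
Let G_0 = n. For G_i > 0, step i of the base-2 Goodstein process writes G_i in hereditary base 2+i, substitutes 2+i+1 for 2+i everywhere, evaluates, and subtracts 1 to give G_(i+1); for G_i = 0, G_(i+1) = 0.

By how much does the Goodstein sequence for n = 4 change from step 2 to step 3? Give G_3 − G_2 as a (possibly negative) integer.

4 —HB2→ 2^2 —bump→ 3^3 = 27 —(−1)→ 26
26 —HB3→ 2·3^2 + 2·3 + 2 —bump→ 2·4^2 + 2·4 + 2 = 42 —(−1)→ 41
41 —HB4→ 2·4^2 + 2·4 + 1 —bump→ 2·5^2 + 2·5 + 1 = 61 —(−1)→ 60

19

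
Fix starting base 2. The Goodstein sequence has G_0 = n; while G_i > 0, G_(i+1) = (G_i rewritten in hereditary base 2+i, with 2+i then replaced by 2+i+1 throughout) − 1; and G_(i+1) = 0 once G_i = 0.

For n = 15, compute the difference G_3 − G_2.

17469

i=0: 15 = 2^(2 + 1) + 2^2 + 2 + 1 (b=2); 2→3: 3^(3 + 1) + 3^3 + 3 + 1 = 112; 112−1 = 111
i=1: 111 = 3^(3 + 1) + 3^3 + 3 (b=3); 3→4: 4^(4 + 1) + 4^4 + 4 = 1284; 1284−1 = 1283
i=2: 1283 = 4^(4 + 1) + 4^4 + 3 (b=4); 4→5: 5^(5 + 1) + 5^5 + 3 = 18753; 18753−1 = 18752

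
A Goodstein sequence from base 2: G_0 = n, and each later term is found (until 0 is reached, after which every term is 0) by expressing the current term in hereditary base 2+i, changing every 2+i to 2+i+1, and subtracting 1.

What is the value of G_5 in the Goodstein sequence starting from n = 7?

[0] 7 ≡ 2^2 + 2 + 1 (base 2). Lift 3: 31. −1: 30.
[1] 30 ≡ 3^3 + 3 (base 3). Lift 4: 260. −1: 259.
[2] 259 ≡ 4^4 + 3 (base 4). Lift 5: 3128. −1: 3127.
[3] 3127 ≡ 5^5 + 2 (base 5). Lift 6: 46658. −1: 46657.
[4] 46657 ≡ 6^6 + 1 (base 6). Lift 7: 823544. −1: 823543.

823543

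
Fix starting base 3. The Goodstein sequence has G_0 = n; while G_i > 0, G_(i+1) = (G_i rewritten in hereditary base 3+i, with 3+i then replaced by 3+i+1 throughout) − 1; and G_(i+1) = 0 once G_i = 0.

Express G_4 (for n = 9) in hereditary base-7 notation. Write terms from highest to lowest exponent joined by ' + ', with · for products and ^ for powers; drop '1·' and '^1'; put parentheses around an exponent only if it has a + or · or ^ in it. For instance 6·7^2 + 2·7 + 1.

G_0=9  [base 3] 3^2  →[3↦4]→  4^2 = 16  −1 ⇒ G_1=15
G_1=15  [base 4] 3·4 + 3  →[4↦5]→  3·5 + 3 = 18  −1 ⇒ G_2=17
G_2=17  [base 5] 3·5 + 2  →[5↦6]→  3·6 + 2 = 20  −1 ⇒ G_3=19
G_3=19  [base 6] 3·6 + 1  →[6↦7]→  3·7 + 1 = 22  −1 ⇒ G_4=21

3·7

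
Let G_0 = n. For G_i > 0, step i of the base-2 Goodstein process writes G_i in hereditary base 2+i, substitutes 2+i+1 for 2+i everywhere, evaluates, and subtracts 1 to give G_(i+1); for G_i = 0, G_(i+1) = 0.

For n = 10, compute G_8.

50000555551

G_0 = 10. HB_2(10) = 2^(2 + 1) + 2. Bump = 84. G_1 = 83.
G_1 = 83. HB_3(83) = 3^(3 + 1) + 2. Bump = 1026. G_2 = 1025.
G_2 = 1025. HB_4(1025) = 4^(4 + 1) + 1. Bump = 15626. G_3 = 15625.
G_3 = 15625. HB_5(15625) = 5^(5 + 1). Bump = 279936. G_4 = 279935.
G_4 = 279935. HB_6(279935) = 5·6^6 + 5·6^5 + 5·6^4 + 5·6^3 + 5·6^2 + 5·6 + 5. Bump = 4215755. G_5 = 4215754.
G_5 = 4215754. HB_7(4215754) = 5·7^7 + 5·7^5 + 5·7^4 + 5·7^3 + 5·7^2 + 5·7 + 4. Bump = 84073324. G_6 = 84073323.
G_6 = 84073323. HB_8(84073323) = 5·8^8 + 5·8^5 + 5·8^4 + 5·8^3 + 5·8^2 + 5·8 + 3. Bump = 1937434593. G_7 = 1937434592.
G_7 = 1937434592. HB_9(1937434592) = 5·9^9 + 5·9^5 + 5·9^4 + 5·9^3 + 5·9^2 + 5·9 + 2. Bump = 50000555552. G_8 = 50000555551.
G_8 = 50000555551. HB_10(50000555551) = 5·10^10 + 5·10^5 + 5·10^4 + 5·10^3 + 5·10^2 + 5·10 + 1. Bump = 1426559238831. G_9 = 1426559238830.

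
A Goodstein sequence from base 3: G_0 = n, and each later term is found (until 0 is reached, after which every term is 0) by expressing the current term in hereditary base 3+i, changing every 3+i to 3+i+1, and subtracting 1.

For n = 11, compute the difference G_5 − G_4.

4

(0) 11|_3 = 3^2 + 2 ↦ 4^2 + 2|_4 = 18 ⇒ 17
(1) 17|_4 = 4^2 + 1 ↦ 5^2 + 1|_5 = 26 ⇒ 25
(2) 25|_5 = 5^2 ↦ 6^2|_6 = 36 ⇒ 35
(3) 35|_6 = 5·6 + 5 ↦ 5·7 + 5|_7 = 40 ⇒ 39
(4) 39|_7 = 5·7 + 4 ↦ 5·8 + 4|_8 = 44 ⇒ 43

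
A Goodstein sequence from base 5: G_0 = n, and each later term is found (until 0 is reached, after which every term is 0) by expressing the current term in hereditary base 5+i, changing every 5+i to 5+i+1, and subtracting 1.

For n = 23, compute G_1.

26

[0] 23 ≡ 4·5 + 3 (base 5). Lift 6: 27. −1: 26.
[1] 26 ≡ 4·6 + 2 (base 6). Lift 7: 30. −1: 29.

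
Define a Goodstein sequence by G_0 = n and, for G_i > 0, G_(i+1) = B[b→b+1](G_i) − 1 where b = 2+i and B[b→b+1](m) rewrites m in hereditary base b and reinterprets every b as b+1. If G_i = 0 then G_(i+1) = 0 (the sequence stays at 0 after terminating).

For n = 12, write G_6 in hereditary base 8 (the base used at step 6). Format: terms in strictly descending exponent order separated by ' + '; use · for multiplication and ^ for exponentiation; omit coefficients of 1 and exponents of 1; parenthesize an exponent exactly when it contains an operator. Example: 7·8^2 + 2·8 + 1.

[0] 12 ≡ 2^(2 + 1) + 2^2 (base 2). Lift 3: 108. −1: 107.
[1] 107 ≡ 3^(3 + 1) + 2·3^2 + 2·3 + 2 (base 3). Lift 4: 1066. −1: 1065.
[2] 1065 ≡ 4^(4 + 1) + 2·4^2 + 2·4 + 1 (base 4). Lift 5: 15686. −1: 15685.
[3] 15685 ≡ 5^(5 + 1) + 2·5^2 + 2·5 (base 5). Lift 6: 280020. −1: 280019.
[4] 280019 ≡ 6^(6 + 1) + 2·6^2 + 6 + 5 (base 6). Lift 7: 5764911. −1: 5764910.
[5] 5764910 ≡ 7^(7 + 1) + 2·7^2 + 7 + 4 (base 7). Lift 8: 134217868. −1: 134217867.
[6] 134217867 ≡ 8^(8 + 1) + 2·8^2 + 8 + 3 (base 8). Lift 9: 3486784575. −1: 3486784574.

8^(8 + 1) + 2·8^2 + 8 + 3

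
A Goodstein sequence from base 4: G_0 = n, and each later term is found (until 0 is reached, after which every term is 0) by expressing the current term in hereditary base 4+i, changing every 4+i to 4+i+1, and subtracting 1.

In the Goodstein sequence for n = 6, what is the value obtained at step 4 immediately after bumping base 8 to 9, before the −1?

5

G_0 = 6. HB_4(6) = 4 + 2. Bump = 7. G_1 = 6.
G_1 = 6. HB_5(6) = 5 + 1. Bump = 7. G_2 = 6.
G_2 = 6. HB_6(6) = 6. Bump = 7. G_3 = 6.
G_3 = 6. HB_7(6) = 6. Bump = 6. G_4 = 5.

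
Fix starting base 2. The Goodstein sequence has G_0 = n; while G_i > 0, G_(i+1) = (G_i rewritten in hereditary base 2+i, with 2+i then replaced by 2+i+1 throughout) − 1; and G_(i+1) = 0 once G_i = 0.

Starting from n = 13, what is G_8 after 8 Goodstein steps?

100000003325

G_0 = 13. HB_2(13) = 2^(2 + 1) + 2^2 + 1. Bump = 109. G_1 = 108.
G_1 = 108. HB_3(108) = 3^(3 + 1) + 3^3. Bump = 1280. G_2 = 1279.
G_2 = 1279. HB_4(1279) = 4^(4 + 1) + 3·4^3 + 3·4^2 + 3·4 + 3. Bump = 16093. G_3 = 16092.
G_3 = 16092. HB_5(16092) = 5^(5 + 1) + 3·5^3 + 3·5^2 + 3·5 + 2. Bump = 280712. G_4 = 280711.
G_4 = 280711. HB_6(280711) = 6^(6 + 1) + 3·6^3 + 3·6^2 + 3·6 + 1. Bump = 5765999. G_5 = 5765998.
G_5 = 5765998. HB_7(5765998) = 7^(7 + 1) + 3·7^3 + 3·7^2 + 3·7. Bump = 134219480. G_6 = 134219479.
G_6 = 134219479. HB_8(134219479) = 8^(8 + 1) + 3·8^3 + 3·8^2 + 2·8 + 7. Bump = 3486786856. G_7 = 3486786855.
G_7 = 3486786855. HB_9(3486786855) = 9^(9 + 1) + 3·9^3 + 3·9^2 + 2·9 + 6. Bump = 100000003326. G_8 = 100000003325.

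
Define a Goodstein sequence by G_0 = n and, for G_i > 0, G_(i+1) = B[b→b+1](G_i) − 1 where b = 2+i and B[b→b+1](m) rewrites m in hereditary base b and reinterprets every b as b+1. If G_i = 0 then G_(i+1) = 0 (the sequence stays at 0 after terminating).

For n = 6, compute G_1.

29

step 0: 6 = 2^2 + 2; sub 3 for 2: 3^3 + 3; = 30; G_1 = 30−1 = 29
step 1: 29 = 3^3 + 2; sub 4 for 3: 4^4 + 2; = 258; G_2 = 258−1 = 257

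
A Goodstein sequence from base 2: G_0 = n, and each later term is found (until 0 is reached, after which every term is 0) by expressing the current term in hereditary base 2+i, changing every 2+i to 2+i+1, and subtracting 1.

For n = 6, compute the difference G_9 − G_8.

330224

step 0: 6 = 2^2 + 2; sub 3 for 2: 3^3 + 3; = 30; G_1 = 30−1 = 29
step 1: 29 = 3^3 + 2; sub 4 for 3: 4^4 + 2; = 258; G_2 = 258−1 = 257
step 2: 257 = 4^4 + 1; sub 5 for 4: 5^5 + 1; = 3126; G_3 = 3126−1 = 3125
step 3: 3125 = 5^5; sub 6 for 5: 6^6; = 46656; G_4 = 46656−1 = 46655
step 4: 46655 = 5·6^5 + 5·6^4 + 5·6^3 + 5·6^2 + 5·6 + 5; sub 7 for 6: 5·7^5 + 5·7^4 + 5·7^3 + 5·7^2 + 5·7 + 5; = 98040; G_5 = 98040−1 = 98039
step 5: 98039 = 5·7^5 + 5·7^4 + 5·7^3 + 5·7^2 + 5·7 + 4; sub 8 for 7: 5·8^5 + 5·8^4 + 5·8^3 + 5·8^2 + 5·8 + 4; = 187244; G_6 = 187244−1 = 187243
step 6: 187243 = 5·8^5 + 5·8^4 + 5·8^3 + 5·8^2 + 5·8 + 3; sub 9 for 8: 5·9^5 + 5·9^4 + 5·9^3 + 5·9^2 + 5·9 + 3; = 332148; G_7 = 332148−1 = 332147
step 7: 332147 = 5·9^5 + 5·9^4 + 5·9^3 + 5·9^2 + 5·9 + 2; sub 10 for 9: 5·10^5 + 5·10^4 + 5·10^3 + 5·10^2 + 5·10 + 2; = 555552; G_8 = 555552−1 = 555551
step 8: 555551 = 5·10^5 + 5·10^4 + 5·10^3 + 5·10^2 + 5·10 + 1; sub 11 for 10: 5·11^5 + 5·11^4 + 5·11^3 + 5·11^2 + 5·11 + 1; = 885776; G_9 = 885776−1 = 885775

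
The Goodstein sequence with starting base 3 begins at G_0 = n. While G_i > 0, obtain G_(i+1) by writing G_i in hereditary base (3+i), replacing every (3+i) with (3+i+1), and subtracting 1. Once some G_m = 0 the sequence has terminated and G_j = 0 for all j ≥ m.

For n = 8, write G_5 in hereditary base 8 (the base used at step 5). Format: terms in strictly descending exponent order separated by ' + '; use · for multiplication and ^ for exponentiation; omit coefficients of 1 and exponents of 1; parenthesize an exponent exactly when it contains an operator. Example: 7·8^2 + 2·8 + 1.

8 + 3

G_0 = 8. HB_3(8) = 2·3 + 2. Bump = 10. G_1 = 9.
G_1 = 9. HB_4(9) = 2·4 + 1. Bump = 11. G_2 = 10.
G_2 = 10. HB_5(10) = 2·5. Bump = 12. G_3 = 11.
G_3 = 11. HB_6(11) = 6 + 5. Bump = 12. G_4 = 11.
G_4 = 11. HB_7(11) = 7 + 4. Bump = 12. G_5 = 11.
G_5 = 11. HB_8(11) = 8 + 3. Bump = 12. G_6 = 11.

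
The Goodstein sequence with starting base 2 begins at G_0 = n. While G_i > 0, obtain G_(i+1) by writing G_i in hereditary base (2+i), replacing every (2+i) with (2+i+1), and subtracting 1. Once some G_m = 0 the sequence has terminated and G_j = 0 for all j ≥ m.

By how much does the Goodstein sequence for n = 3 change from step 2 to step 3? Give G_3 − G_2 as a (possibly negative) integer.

3 —HB2→ 2 + 1 —bump→ 3 + 1 = 4 —(−1)→ 3
3 —HB3→ 3 —bump→ 4 = 4 —(−1)→ 3
3 —HB4→ 3 —bump→ 3 = 3 —(−1)→ 2

-1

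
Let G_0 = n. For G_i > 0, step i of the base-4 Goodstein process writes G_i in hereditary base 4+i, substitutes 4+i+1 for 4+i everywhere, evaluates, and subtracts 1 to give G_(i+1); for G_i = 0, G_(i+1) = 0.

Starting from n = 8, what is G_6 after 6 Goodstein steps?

i=0: 8 = 2·4 (b=4); 4→5: 2·5 = 10; 10−1 = 9
i=1: 9 = 5 + 4 (b=5); 5→6: 6 + 4 = 10; 10−1 = 9
i=2: 9 = 6 + 3 (b=6); 6→7: 7 + 3 = 10; 10−1 = 9
i=3: 9 = 7 + 2 (b=7); 7→8: 8 + 2 = 10; 10−1 = 9
i=4: 9 = 8 + 1 (b=8); 8→9: 9 + 1 = 10; 10−1 = 9
i=5: 9 = 9 (b=9); 9→10: 10 = 10; 10−1 = 9
i=6: 9 = 9 (b=10); 10→11: 9 = 9; 9−1 = 8

9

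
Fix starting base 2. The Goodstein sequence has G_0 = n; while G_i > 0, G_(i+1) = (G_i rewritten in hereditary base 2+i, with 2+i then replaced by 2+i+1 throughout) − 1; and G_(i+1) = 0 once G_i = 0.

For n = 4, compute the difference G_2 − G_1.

[0] 4 ≡ 2^2 (base 2). Lift 3: 27. −1: 26.
[1] 26 ≡ 2·3^2 + 2·3 + 2 (base 3). Lift 4: 42. −1: 41.

15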